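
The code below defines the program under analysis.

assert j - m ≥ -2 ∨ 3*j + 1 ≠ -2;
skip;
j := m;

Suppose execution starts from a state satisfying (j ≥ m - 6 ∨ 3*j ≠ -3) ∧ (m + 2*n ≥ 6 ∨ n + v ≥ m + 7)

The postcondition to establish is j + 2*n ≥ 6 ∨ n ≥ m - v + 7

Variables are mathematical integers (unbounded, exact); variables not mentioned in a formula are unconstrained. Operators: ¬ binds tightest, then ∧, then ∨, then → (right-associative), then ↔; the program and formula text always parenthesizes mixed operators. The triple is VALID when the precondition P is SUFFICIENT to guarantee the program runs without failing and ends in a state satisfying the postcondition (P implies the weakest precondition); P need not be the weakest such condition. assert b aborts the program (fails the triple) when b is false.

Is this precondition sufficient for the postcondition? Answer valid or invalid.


Working backward. After the program, the postcondition j + 2*n ≥ 6 ∨ n ≥ m - v + 7 must hold; in canonical form it is j + 2*n ≥ 6 ∨ n + v ≥ m + 7.
Before j := m: m + 2*n ≥ 6 ∨ n + v ≥ m + 7
Before skip: m + 2*n ≥ 6 ∨ n + v ≥ m + 7
Before assert j - m ≥ -2 ∨ 3*j + 1 ≠ -2: (j ≥ m - 2 ∨ 3*j ≠ -3) ∧ (m + 2*n ≥ 6 ∨ n + v ≥ m + 7)
The weakest precondition is (j ≥ m - 2 ∨ 3*j ≠ -3) ∧ (m + 2*n ≥ 6 ∨ n + v ≥ m + 7).
Check whether (j ≥ m - 6 ∨ 3*j ≠ -3) ∧ (m + 2*n ≥ 6 ∨ n + v ≥ m + 7) implies it.
Countermodel: at the initial state j = -1, m = 2, n = 2, v = 6, the precondition holds but the weakest precondition fails.
Answer: invalid


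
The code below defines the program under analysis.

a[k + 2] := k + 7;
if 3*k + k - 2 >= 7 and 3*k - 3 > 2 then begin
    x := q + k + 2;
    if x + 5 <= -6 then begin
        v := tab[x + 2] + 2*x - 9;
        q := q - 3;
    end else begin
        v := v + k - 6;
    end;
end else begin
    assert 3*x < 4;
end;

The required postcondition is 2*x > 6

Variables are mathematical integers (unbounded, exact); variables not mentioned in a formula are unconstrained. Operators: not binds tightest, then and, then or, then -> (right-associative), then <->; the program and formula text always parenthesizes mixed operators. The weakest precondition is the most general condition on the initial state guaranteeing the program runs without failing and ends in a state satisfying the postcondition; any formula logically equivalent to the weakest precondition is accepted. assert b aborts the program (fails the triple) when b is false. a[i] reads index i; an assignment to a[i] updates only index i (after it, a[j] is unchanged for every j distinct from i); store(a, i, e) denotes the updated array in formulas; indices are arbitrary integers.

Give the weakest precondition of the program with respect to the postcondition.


Working backward. After the program, 2*x > 6 must hold.
Then branch requires (k + q <= -13 -> 2*k + 2*q > 2) and ((not (k + q <= -13)) -> 2*k + 2*q > 2); else branch requires 3*x < 4 and 2*x > 6.
Before the if: ((4*k >= 9 and 3*k > 5) -> ((k + q <= -13 -> 2*k + 2*q > 2) and ((not (k + q <= -13)) -> 2*k + 2*q > 2))) and ((not (4*k >= 9 and 3*k > 5)) -> (3*x < 4 and 2*x > 6))
Before a[k + 2] := k + 7: ((4*k >= 9 and 3*k > 5) -> ((k + q <= -13 -> 2*k + 2*q > 2) and ((not (k + q <= -13)) -> 2*k + 2*q > 2))) and ((not (4*k >= 9 and 3*k > 5)) -> (3*x < 4 and 2*x > 6))
Answer: WP = ((4*k >= 9 and 3*k > 5) -> ((k + q <= -13 -> 2*k + 2*q > 2) and ((not (k + q <= -13)) -> 2*k + 2*q > 2))) and ((not (4*k >= 9 and 3*k > 5)) -> (3*x < 4 and 2*x > 6))


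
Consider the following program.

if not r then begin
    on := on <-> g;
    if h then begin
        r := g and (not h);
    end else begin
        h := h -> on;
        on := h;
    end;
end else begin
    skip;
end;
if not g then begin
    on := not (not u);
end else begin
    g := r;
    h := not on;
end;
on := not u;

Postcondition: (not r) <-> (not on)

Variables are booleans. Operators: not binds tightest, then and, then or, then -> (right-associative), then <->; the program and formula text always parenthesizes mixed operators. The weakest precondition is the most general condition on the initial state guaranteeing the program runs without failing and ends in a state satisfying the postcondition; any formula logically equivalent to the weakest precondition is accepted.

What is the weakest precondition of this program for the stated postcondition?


Working backward. After the program, (not r) <-> (not on) must hold.
Before on := not u: (not r) <-> u
Then branch requires (not r) <-> u; else branch requires (not r) <-> u.
Before the if: ((not g) -> ((not r) <-> u)) and (g -> ((not r) <-> u))
Then branch requires (h -> (((not g) -> ((not (g and (not h))) <-> u)) and (g -> ((not (g and (not h))) <-> u)))) and ((not h) -> (((not g) -> ((not r) <-> u)) and (g -> ((not r) <-> u)))); else branch requires ((not g) -> ((not r) <-> u)) and (g -> ((not r) <-> u)).
Before the if: ((not r) -> ((h -> (((not g) -> ((not (g and (not h))) <-> u)) and (g -> ((not (g and (not h))) <-> u)))) and ((not h) -> (((not g) -> ((not r) <-> u)) and (g -> ((not r) <-> u)))))) and (r -> (((not g) -> ((not r) <-> u)) and (g -> ((not r) <-> u))))
Answer: WP = ((not r) -> ((h -> (((not g) -> ((not (g and (not h))) <-> u)) and (g -> ((not (g and (not h))) <-> u)))) and ((not h) -> (((not g) -> ((not r) <-> u)) and (g -> ((not r) <-> u)))))) and (r -> (((not g) -> ((not r) <-> u)) and (g -> ((not r) <-> u))))


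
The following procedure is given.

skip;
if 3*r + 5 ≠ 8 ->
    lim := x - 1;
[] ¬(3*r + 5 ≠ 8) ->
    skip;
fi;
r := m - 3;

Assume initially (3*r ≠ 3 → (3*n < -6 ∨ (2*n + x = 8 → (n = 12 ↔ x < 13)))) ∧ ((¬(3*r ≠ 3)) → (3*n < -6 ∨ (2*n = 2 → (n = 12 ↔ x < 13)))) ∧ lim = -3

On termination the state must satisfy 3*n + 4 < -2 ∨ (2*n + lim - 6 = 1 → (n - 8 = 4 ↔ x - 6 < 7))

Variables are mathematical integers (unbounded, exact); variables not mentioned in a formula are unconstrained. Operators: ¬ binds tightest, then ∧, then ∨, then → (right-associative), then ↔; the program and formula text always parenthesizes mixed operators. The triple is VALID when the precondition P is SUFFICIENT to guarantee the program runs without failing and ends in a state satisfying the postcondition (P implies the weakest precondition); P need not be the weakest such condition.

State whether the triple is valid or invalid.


Working backward. After the program, the postcondition 3*n + 4 < -2 ∨ (2*n + lim - 6 = 1 → (n - 8 = 4 ↔ x - 6 < 7)) must hold; in canonical form it is 3*n < -6 ∨ (lim + 2*n = 7 → (n = 12 ↔ x < 13)).
Before r := m - 3: 3*n < -6 ∨ (lim + 2*n = 7 → (n = 12 ↔ x < 13))
Then branch requires 3*n < -6 ∨ (2*n + x = 8 → (n = 12 ↔ x < 13)); else branch requires 3*n < -6 ∨ (lim + 2*n = 7 → (n = 12 ↔ x < 13)).
Before the if: (3*r ≠ 3 → (3*n < -6 ∨ (2*n + x = 8 → (n = 12 ↔ x < 13)))) ∧ ((¬(3*r ≠ 3)) → (3*n < -6 ∨ (lim + 2*n = 7 → (n = 12 ↔ x < 13))))
Before skip: (3*r ≠ 3 → (3*n < -6 ∨ (2*n + x = 8 → (n = 12 ↔ x < 13)))) ∧ ((¬(3*r ≠ 3)) → (3*n < -6 ∨ (lim + 2*n = 7 → (n = 12 ↔ x < 13))))
The weakest precondition is (3*r ≠ 3 → (3*n < -6 ∨ (2*n + x = 8 → (n = 12 ↔ x < 13)))) ∧ ((¬(3*r ≠ 3)) → (3*n < -6 ∨ (lim + 2*n = 7 → (n = 12 ↔ x < 13)))).
Check whether (3*r ≠ 3 → (3*n < -6 ∨ (2*n + x = 8 → (n = 12 ↔ x < 13)))) ∧ ((¬(3*r ≠ 3)) → (3*n < -6 ∨ (2*n = 2 → (n = 12 ↔ x < 13)))) ∧ lim = -3 implies it.
Countermodel: at the initial state lim = -3, n = 5, r = 1, x = 12, the precondition holds but the weakest precondition fails.
Answer: invalid


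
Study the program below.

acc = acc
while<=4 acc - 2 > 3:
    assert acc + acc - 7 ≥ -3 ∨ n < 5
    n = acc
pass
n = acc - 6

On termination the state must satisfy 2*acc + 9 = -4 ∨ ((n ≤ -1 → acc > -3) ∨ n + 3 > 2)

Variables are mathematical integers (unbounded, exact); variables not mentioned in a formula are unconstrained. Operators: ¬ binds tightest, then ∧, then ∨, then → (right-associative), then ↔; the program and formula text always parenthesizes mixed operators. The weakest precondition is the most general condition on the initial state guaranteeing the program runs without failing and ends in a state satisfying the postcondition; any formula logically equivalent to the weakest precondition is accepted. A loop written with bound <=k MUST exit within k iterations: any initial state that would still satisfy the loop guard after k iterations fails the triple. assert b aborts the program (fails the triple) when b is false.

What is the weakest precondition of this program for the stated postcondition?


Working backward. After the program, the postcondition 2*acc + 9 = -4 ∨ ((n ≤ -1 → acc > -3) ∨ n + 3 > 2) must hold; in canonical form it is 2*acc = -13 ∨ (n ≤ -1 → acc > -3) ∨ n > -1.
Before n := acc - 6: 2*acc = -13 ∨ (acc ≤ 5 → acc > -3) ∨ acc > 5
Before skip: 2*acc = -13 ∨ (acc ≤ 5 → acc > -3) ∨ acc > 5
Before the loop (bound <=4), unroll the exhaustion recursion (WP_0 = exit-now case; WP_j = one more guarded iteration, up to j = 4):
  WP_0: (¬(acc > 5)) ∧ (2*acc = -13 ∨ (acc ≤ 5 → acc > -3) ∨ acc > 5)
  WP_1: (acc > 5 → ((2*acc ≥ 4 ∨ n < 5) ∧ (¬(acc > 5)) ∧ (2*acc = -13 ∨ (acc ≤ 5 → acc > -3) ∨ acc > 5))) ∧ ((¬(acc > 5)) → (2*acc = -13 ∨ (acc ≤ 5 → acc > -3) ∨ acc > 5))
  WP_2: (acc > 5 → ((2*acc ≥ 4 ∨ n < 5) ∧ (acc > 5 → ((2*acc ≥ 4 ∨ acc < 5) ∧ (¬(acc > 5)) ∧ (2*acc = -13 ∨ (acc ≤ 5 → acc > -3) ∨ acc > 5))) ∧ ((¬(acc > 5)) → (2*acc = -13 ∨ (acc ≤ 5 → acc > -3) ∨ acc > 5)))) ∧ ((¬(acc > 5)) → (2*acc = -13 ∨ (acc ≤ 5 → acc > -3) ∨ acc > 5))
  WP_3: (acc > 5 → ((2*acc ≥ 4 ∨ n < 5) ∧ (acc > 5 → ((2*acc ≥ 4 ∨ acc < 5) ∧ (acc > 5 → ((2*acc ≥ 4 ∨ acc < 5) ∧ (¬(acc > 5)) ∧ (2*acc = -13 ∨ (acc ≤ 5 → acc > -3) ∨ acc > 5))) ∧ ((¬(acc > 5)) → (2*acc = -13 ∨ (acc ≤ 5 → acc > -3) ∨ acc > 5)))) ∧ ((¬(acc > 5)) → (2*acc = -13 ∨ (acc ≤ 5 → acc > -3) ∨ acc > 5)))) ∧ ((¬(acc > 5)) → (2*acc = -13 ∨ (acc ≤ 5 → acc > -3) ∨ acc > 5))
  WP_4: (acc > 5 → ((2*acc ≥ 4 ∨ n < 5) ∧ (acc > 5 → ((2*acc ≥ 4 ∨ acc < 5) ∧ (acc > 5 → ((2*acc ≥ 4 ∨ acc < 5) ∧ (acc > 5 → ((2*acc ≥ 4 ∨ acc < 5) ∧ (¬(acc > 5)) ∧ (2*acc = -13 ∨ (acc ≤ 5 → acc > -3) ∨ acc > 5))) ∧ ((¬(acc > 5)) → (2*acc = -13 ∨ (acc ≤ 5 → acc > -3) ∨ acc > 5)))) ∧ ((¬(acc > 5)) → (2*acc = -13 ∨ (acc ≤ 5 → acc > -3) ∨ acc > 5)))) ∧ ((¬(acc > 5)) → (2*acc = -13 ∨ (acc ≤ 5 → acc > -3) ∨ acc > 5)))) ∧ ((¬(acc > 5)) → (2*acc = -13 ∨ (acc ≤ 5 → acc > -3) ∨ acc > 5))
So before the loop: (acc > 5 → ((2*acc ≥ 4 ∨ n < 5) ∧ (acc > 5 → ((2*acc ≥ 4 ∨ acc < 5) ∧ (acc > 5 → ((2*acc ≥ 4 ∨ acc < 5) ∧ (acc > 5 → ((2*acc ≥ 4 ∨ acc < 5) ∧ (¬(acc > 5)) ∧ (2*acc = -13 ∨ (acc ≤ 5 → acc > -3) ∨ acc > 5))) ∧ ((¬(acc > 5)) → (2*acc = -13 ∨ (acc ≤ 5 → acc > -3) ∨ acc > 5)))) ∧ ((¬(acc > 5)) → (2*acc = -13 ∨ (acc ≤ 5 → acc > -3) ∨ acc > 5)))) ∧ ((¬(acc > 5)) → (2*acc = -13 ∨ (acc ≤ 5 → acc > -3) ∨ acc > 5)))) ∧ ((¬(acc > 5)) → (2*acc = -13 ∨ (acc ≤ 5 → acc > -3) ∨ acc > 5))
Before acc := acc: (acc > 5 → ((2*acc ≥ 4 ∨ n < 5) ∧ (acc > 5 → ((2*acc ≥ 4 ∨ acc < 5) ∧ (acc > 5 → ((2*acc ≥ 4 ∨ acc < 5) ∧ (acc > 5 → ((2*acc ≥ 4 ∨ acc < 5) ∧ (¬(acc > 5)) ∧ (2*acc = -13 ∨ (acc ≤ 5 → acc > -3) ∨ acc > 5))) ∧ ((¬(acc > 5)) → (2*acc = -13 ∨ (acc ≤ 5 → acc > -3) ∨ acc > 5)))) ∧ ((¬(acc > 5)) → (2*acc = -13 ∨ (acc ≤ 5 → acc > -3) ∨ acc > 5)))) ∧ ((¬(acc > 5)) → (2*acc = -13 ∨ (acc ≤ 5 → acc > -3) ∨ acc > 5)))) ∧ ((¬(acc > 5)) → (2*acc = -13 ∨ (acc ≤ 5 → acc > -3) ∨ acc > 5))
Answer: WP = (acc > 5 → ((2*acc ≥ 4 ∨ n < 5) ∧ (acc > 5 → ((2*acc ≥ 4 ∨ acc < 5) ∧ (acc > 5 → ((2*acc ≥ 4 ∨ acc < 5) ∧ (acc > 5 → ((2*acc ≥ 4 ∨ acc < 5) ∧ (¬(acc > 5)) ∧ (2*acc = -13 ∨ (acc ≤ 5 → acc > -3) ∨ acc > 5))) ∧ ((¬(acc > 5)) → (2*acc = -13 ∨ (acc ≤ 5 → acc > -3) ∨ acc > 5)))) ∧ ((¬(acc > 5)) → (2*acc = -13 ∨ (acc ≤ 5 → acc > -3) ∨ acc > 5)))) ∧ ((¬(acc > 5)) → (2*acc = -13 ∨ (acc ≤ 5 → acc > -3) ∨ acc > 5)))) ∧ ((¬(acc > 5)) → (2*acc = -13 ∨ (acc ≤ 5 → acc > -3) ∨ acc > 5))


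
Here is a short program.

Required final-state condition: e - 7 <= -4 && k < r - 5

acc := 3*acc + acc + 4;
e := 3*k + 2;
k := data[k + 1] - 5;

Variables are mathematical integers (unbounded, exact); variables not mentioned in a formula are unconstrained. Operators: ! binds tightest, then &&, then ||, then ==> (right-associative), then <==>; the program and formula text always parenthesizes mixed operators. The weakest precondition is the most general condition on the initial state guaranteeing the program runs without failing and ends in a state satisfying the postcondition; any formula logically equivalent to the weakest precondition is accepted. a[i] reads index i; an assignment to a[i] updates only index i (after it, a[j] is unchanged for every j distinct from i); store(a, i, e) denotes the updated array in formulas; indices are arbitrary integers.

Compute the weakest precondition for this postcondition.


Working backward. After the program, the postcondition e - 7 <= -4 && k < r - 5 must hold; in canonical form it is e <= 3 && k < r - 5.
Before k := data[k + 1] - 5: e <= 3 && data[k + 1] < r
Before e := 3*k + 2: 3*k <= 1 && data[k + 1] < r
Before acc := 3*acc + acc + 4: 3*k <= 1 && data[k + 1] < r
Answer: WP = 3*k <= 1 && data[k + 1] < r


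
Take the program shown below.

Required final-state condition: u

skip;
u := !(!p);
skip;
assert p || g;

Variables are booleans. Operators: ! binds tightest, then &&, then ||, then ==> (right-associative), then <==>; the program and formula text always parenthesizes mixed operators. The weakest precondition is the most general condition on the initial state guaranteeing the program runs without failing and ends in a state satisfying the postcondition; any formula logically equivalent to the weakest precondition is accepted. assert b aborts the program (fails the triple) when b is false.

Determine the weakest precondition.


Working backward. After the program, u must hold.
Before assert p || g: (p || g) && u
Before skip: (p || g) && u
Before u := !(!p): (p || g) && p
Before skip: (p || g) && p
Answer: WP = (p || g) && p


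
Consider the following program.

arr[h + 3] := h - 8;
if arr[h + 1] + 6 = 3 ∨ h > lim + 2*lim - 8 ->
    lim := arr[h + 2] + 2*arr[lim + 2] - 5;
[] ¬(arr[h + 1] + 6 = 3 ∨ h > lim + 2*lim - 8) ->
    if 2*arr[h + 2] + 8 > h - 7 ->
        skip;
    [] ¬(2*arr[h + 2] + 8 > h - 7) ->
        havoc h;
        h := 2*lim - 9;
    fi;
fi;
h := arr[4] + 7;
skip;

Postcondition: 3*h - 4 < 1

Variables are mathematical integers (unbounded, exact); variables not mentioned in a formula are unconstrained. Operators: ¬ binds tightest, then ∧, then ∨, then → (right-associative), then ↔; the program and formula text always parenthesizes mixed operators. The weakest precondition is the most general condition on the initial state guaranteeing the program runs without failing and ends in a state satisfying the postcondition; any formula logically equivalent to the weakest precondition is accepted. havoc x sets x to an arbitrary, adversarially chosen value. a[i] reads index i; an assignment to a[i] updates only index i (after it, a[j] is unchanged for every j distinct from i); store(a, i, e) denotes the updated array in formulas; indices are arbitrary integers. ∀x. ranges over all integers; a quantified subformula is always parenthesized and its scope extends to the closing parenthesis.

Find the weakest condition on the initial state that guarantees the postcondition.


Working backward. After the program, the postcondition 3*h - 4 < 1 must hold; in canonical form it is 3*h < 5.
Before skip: 3*h < 5
Before h := arr[4] + 7: 3*arr[4] < -16
Then branch requires 3*arr[4] < -16; else branch requires (2*arr[h + 2] > h - 15 → 3*arr[4] < -16) ∧ ((¬(2*arr[h + 2] > h - 15)) → 3*arr[4] < -16).
Before the if: ((arr[h + 1] = -3 ∨ h > 3*lim - 8) → 3*arr[4] < -16) ∧ ((¬(arr[h + 1] = -3 ∨ h > 3*lim - 8)) → ((2*arr[h + 2] > h - 15 → 3*arr[4] < -16) ∧ ((¬(2*arr[h + 2] > h - 15)) → 3*arr[4] < -16)))
Before arr[h + 3] := h - 8: ((store(arr, h + 3, h - 8)[h + 1] = -3 ∨ h > 3*lim - 8) → 3*store(arr, h + 3, h - 8)[4] < -16) ∧ ((¬(store(arr, h + 3, h - 8)[h + 1] = -3 ∨ h > 3*lim - 8)) → ((2*store(arr, h + 3, h - 8)[h + 2] > h - 15 → 3*store(arr, h + 3, h - 8)[4] < -16) ∧ ((¬(2*store(arr, h + 3, h - 8)[h + 2] > h - 15)) → 3*store(arr, h + 3, h - 8)[4] < -16)))
Answer: WP = ((store(arr, h + 3, h - 8)[h + 1] = -3 ∨ h > 3*lim - 8) → 3*store(arr, h + 3, h - 8)[4] < -16) ∧ ((¬(store(arr, h + 3, h - 8)[h + 1] = -3 ∨ h > 3*lim - 8)) → ((2*store(arr, h + 3, h - 8)[h + 2] > h - 15 → 3*store(arr, h + 3, h - 8)[4] < -16) ∧ ((¬(2*store(arr, h + 3, h - 8)[h + 2] > h - 15)) → 3*store(arr, h + 3, h - 8)[4] < -16)))


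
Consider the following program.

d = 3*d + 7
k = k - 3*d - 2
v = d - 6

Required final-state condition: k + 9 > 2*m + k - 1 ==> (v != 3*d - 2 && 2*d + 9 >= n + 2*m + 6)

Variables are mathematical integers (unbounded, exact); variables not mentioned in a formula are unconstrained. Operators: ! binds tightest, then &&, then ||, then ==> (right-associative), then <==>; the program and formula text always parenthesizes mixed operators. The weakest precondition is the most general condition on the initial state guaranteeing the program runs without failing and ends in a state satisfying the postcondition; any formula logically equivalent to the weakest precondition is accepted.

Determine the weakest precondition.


Working backward. After the program, the postcondition k + 9 > 2*m + k - 1 ==> (v != 3*d - 2 && 2*d + 9 >= n + 2*m + 6) must hold; in canonical form it is 2*m < 10 ==> (v != 3*d - 2 && 2*d >= 2*m + n - 3).
Before v := d - 6: 2*m < 10 ==> (2*d != -4 && 2*d >= 2*m + n - 3)
Before k := k - 3*d - 2: 2*m < 10 ==> (2*d != -4 && 2*d >= 2*m + n - 3)
Before d := 3*d + 7: 2*m < 10 ==> (6*d != -18 && 6*d >= 2*m + n - 17)
Answer: WP = 2*m < 10 ==> (6*d != -18 && 6*d >= 2*m + n - 17)


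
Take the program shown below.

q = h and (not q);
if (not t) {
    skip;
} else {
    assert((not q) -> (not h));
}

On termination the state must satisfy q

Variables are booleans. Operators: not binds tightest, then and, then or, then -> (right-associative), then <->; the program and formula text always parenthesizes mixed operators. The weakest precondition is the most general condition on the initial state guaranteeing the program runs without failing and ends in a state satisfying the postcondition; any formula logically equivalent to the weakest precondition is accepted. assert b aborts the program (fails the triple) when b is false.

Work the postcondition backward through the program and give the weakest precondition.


Working backward. After the program, q must hold.
Then branch requires q; else branch requires ((not q) -> (not h)) and q.
Before the if: ((not t) -> q) and (t -> (((not q) -> (not h)) and q))
Before q := h and (not q): ((not t) -> (h and (not q))) and (t -> (((not (h and (not q))) -> (not h)) and h and (not q)))
Answer: WP = ((not t) -> (h and (not q))) and (t -> (((not (h and (not q))) -> (not h)) and h and (not q)))


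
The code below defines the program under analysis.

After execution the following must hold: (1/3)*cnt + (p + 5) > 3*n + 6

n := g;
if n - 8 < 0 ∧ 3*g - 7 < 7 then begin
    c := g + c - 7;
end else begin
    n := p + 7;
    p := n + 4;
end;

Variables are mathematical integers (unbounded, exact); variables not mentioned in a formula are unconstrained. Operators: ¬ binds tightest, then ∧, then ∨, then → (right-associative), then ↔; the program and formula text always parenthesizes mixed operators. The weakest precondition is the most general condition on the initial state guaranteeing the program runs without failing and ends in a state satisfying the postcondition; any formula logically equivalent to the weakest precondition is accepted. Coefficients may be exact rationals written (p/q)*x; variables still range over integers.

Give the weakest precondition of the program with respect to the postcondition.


Working backward. After the program, the postcondition (1/3)*cnt + (p + 5) > 3*n + 6 must hold; in canonical form it is (1/3)*cnt + p > 3*n + 1.
Then branch requires (1/3)*cnt + p > 3*n + 1; else branch requires (1/3)*cnt > 2*p + 11.
Before the if: ((n < 8 ∧ 3*g < 14) → (1/3)*cnt + p > 3*n + 1) ∧ ((¬(n < 8 ∧ 3*g < 14)) → (1/3)*cnt > 2*p + 11)
Before n := g: ((g < 8 ∧ 3*g < 14) → (1/3)*cnt + p > 3*g + 1) ∧ ((¬(g < 8 ∧ 3*g < 14)) → (1/3)*cnt > 2*p + 11)
Answer: WP = ((g < 8 ∧ 3*g < 14) → (1/3)*cnt + p > 3*g + 1) ∧ ((¬(g < 8 ∧ 3*g < 14)) → (1/3)*cnt > 2*p + 11)


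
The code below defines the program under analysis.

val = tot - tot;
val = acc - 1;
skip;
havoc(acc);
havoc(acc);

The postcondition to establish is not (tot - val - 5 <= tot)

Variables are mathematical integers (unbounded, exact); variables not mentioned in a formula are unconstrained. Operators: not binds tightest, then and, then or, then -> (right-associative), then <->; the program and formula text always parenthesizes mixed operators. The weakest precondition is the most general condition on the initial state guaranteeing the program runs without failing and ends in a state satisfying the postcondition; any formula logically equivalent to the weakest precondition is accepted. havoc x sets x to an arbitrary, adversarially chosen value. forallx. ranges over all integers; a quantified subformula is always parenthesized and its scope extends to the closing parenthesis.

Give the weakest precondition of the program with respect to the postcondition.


Working backward. After the program, the postcondition not (tot - val - 5 <= tot) must hold; in canonical form it is not (val >= -5).
Before havoc acc: not (val >= -5)
Before havoc acc: not (val >= -5)
Before skip: not (val >= -5)
Before val := acc - 1: not (acc >= -4)
Before val := tot - tot: not (acc >= -4)
Answer: WP = not (acc >= -4)


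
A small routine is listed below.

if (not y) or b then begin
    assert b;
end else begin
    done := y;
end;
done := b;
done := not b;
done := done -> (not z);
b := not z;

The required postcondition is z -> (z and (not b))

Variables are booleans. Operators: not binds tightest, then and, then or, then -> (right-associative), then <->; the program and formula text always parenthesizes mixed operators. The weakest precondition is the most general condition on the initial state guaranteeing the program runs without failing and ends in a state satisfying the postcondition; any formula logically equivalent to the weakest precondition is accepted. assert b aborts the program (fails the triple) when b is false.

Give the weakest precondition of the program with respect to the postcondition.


Working backward. After the program, z -> (z and (not b)) must hold.
Before b := not z: true
Before done := done -> (not z): true
Before done := not b: true
Before done := b: true
Then branch requires b; else branch requires true.
Before the if: ((not y) or b) -> b
Answer: WP = ((not y) or b) -> b


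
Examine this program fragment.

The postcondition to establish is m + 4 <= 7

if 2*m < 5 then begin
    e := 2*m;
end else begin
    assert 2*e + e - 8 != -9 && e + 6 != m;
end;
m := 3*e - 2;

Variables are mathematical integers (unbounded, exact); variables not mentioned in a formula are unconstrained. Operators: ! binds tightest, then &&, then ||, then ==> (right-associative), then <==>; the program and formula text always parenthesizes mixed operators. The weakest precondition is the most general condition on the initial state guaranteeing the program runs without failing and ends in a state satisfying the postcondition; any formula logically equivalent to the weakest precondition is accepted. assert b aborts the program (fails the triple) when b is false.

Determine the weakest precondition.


Working backward. After the program, the postcondition m + 4 <= 7 must hold; in canonical form it is m <= 3.
Before m := 3*e - 2: 3*e <= 5
Then branch requires 6*m <= 5; else branch requires 3*e != -1 && e != m - 6 && 3*e <= 5.
Before the if: (2*m < 5 ==> 6*m <= 5) && ((!(2*m < 5)) ==> (3*e != -1 && e != m - 6 && 3*e <= 5))
Answer: WP = (2*m < 5 ==> 6*m <= 5) && ((!(2*m < 5)) ==> (3*e != -1 && e != m - 6 && 3*e <= 5))


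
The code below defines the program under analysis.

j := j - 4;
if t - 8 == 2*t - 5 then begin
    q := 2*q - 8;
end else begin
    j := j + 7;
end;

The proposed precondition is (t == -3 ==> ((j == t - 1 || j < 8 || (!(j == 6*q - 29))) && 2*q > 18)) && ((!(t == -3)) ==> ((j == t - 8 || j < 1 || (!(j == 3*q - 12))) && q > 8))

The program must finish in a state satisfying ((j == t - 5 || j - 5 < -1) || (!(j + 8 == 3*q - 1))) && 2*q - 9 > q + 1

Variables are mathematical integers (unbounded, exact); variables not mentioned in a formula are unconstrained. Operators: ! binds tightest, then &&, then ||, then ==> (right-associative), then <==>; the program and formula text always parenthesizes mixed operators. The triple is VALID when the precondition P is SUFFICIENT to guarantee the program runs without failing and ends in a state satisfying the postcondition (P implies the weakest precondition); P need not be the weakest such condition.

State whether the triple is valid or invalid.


Working backward. After the program, the postcondition ((j == t - 5 || j - 5 < -1) || (!(j + 8 == 3*q - 1))) && 2*q - 9 > q + 1 must hold; in canonical form it is (j == t - 5 || j < 4 || (!(j == 3*q - 9))) && q > 10.
Then branch requires (j == t - 5 || j < 4 || (!(j == 6*q - 33))) && 2*q > 18; else branch requires (j == t - 12 || j < -3 || (!(j == 3*q - 16))) && q > 10.
Before the if: (t == -3 ==> ((j == t - 5 || j < 4 || (!(j == 6*q - 33))) && 2*q > 18)) && ((!(t == -3)) ==> ((j == t - 12 || j < -3 || (!(j == 3*q - 16))) && q > 10))
Before j := j - 4: (t == -3 ==> ((j == t - 1 || j < 8 || (!(j == 6*q - 29))) && 2*q > 18)) && ((!(t == -3)) ==> ((j == t - 8 || j < 1 || (!(j == 3*q - 12))) && q > 10))
The weakest precondition is (t == -3 ==> ((j == t - 1 || j < 8 || (!(j == 6*q - 29))) && 2*q > 18)) && ((!(t == -3)) ==> ((j == t - 8 || j < 1 || (!(j == 3*q - 12))) && q > 10)).
Check whether (t == -3 ==> ((j == t - 1 || j < 8 || (!(j == 6*q - 29))) && 2*q > 18)) && ((!(t == -3)) ==> ((j == t - 8 || j < 1 || (!(j == 3*q - 12))) && q > 8)) implies it.
Countermodel: at the initial state j = -12, q = 9, t = -4, the precondition holds but the weakest precondition fails.
Answer: invalid


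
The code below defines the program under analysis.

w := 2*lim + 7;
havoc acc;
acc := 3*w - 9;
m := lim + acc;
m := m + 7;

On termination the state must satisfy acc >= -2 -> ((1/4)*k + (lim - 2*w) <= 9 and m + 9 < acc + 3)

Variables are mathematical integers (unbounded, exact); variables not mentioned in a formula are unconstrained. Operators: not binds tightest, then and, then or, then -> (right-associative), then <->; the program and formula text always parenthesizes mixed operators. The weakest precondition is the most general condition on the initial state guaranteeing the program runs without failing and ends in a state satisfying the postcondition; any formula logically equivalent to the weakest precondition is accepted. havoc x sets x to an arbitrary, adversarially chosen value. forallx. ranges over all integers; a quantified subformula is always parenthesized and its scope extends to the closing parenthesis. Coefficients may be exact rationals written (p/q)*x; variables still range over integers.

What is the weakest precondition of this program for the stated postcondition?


Working backward. After the program, the postcondition acc >= -2 -> ((1/4)*k + (lim - 2*w) <= 9 and m + 9 < acc + 3) must hold; in canonical form it is acc >= -2 -> ((1/4)*k + lim <= 2*w + 9 and m < acc - 6).
Before m := m + 7: acc >= -2 -> ((1/4)*k + lim <= 2*w + 9 and m < acc - 13)
Before m := lim + acc: acc >= -2 -> ((1/4)*k + lim <= 2*w + 9 and lim < -13)
Before acc := 3*w - 9: 3*w >= 7 -> ((1/4)*k + lim <= 2*w + 9 and lim < -13)
Before havoc acc: 3*w >= 7 -> ((1/4)*k + lim <= 2*w + 9 and lim < -13)
Before w := 2*lim + 7: 6*lim >= -14 -> ((1/4)*k <= 3*lim + 23 and lim < -13)
Answer: WP = 6*lim >= -14 -> ((1/4)*k <= 3*lim + 23 and lim < -13)


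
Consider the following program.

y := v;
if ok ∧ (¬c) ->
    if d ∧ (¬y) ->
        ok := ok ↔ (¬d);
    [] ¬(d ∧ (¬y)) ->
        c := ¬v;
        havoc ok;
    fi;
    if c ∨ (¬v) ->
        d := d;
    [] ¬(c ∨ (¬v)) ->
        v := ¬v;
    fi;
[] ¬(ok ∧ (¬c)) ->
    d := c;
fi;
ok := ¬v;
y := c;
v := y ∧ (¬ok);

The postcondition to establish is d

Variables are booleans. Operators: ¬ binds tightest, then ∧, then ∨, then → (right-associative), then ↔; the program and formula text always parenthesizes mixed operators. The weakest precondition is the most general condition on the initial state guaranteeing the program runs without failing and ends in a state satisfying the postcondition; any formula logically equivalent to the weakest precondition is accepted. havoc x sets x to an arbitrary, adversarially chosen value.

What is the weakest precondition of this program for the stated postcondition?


Working backward. After the program, d must hold.
Before v := y ∧ (¬ok): d
Before y := c: d
Before ok := ¬v: d
Then branch requires ((d ∧ (¬y)) → (((c ∨ (¬v)) → d) ∧ ((¬(c ∨ (¬v))) → d))) ∧ ((¬(d ∧ (¬y))) → (((¬v) → d) ∧ (v → d))); else branch requires c.
Before the if: ((ok ∧ (¬c)) → (((d ∧ (¬y)) → (((c ∨ (¬v)) → d) ∧ ((¬(c ∨ (¬v))) → d))) ∧ ((¬(d ∧ (¬y))) → (((¬v) → d) ∧ (v → d))))) ∧ ((¬(ok ∧ (¬c))) → c)
Before y := v: ((ok ∧ (¬c)) → (((d ∧ (¬v)) → (((c ∨ (¬v)) → d) ∧ ((¬(c ∨ (¬v))) → d))) ∧ ((¬(d ∧ (¬v))) → (((¬v) → d) ∧ (v → d))))) ∧ ((¬(ok ∧ (¬c))) → c)
Answer: WP = ((ok ∧ (¬c)) → (((d ∧ (¬v)) → (((c ∨ (¬v)) → d) ∧ ((¬(c ∨ (¬v))) → d))) ∧ ((¬(d ∧ (¬v))) → (((¬v) → d) ∧ (v → d))))) ∧ ((¬(ok ∧ (¬c))) → c)


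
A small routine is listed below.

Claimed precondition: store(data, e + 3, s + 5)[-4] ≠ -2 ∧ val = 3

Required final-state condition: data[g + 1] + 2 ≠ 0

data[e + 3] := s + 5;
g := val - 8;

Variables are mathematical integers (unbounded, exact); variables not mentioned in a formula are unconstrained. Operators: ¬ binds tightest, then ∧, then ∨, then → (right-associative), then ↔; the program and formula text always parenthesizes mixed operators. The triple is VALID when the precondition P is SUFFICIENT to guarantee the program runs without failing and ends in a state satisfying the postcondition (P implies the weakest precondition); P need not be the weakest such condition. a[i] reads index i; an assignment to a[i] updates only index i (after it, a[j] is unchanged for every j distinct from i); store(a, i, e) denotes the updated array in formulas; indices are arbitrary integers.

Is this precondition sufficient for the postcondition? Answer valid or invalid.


Working backward. After the program, the postcondition data[g + 1] + 2 ≠ 0 must hold; in canonical form it is data[g + 1] ≠ -2.
Before g := val - 8: data[val - 7] ≠ -2
Before data[e + 3] := s + 5: store(data, e + 3, s + 5)[val - 7] ≠ -2
The weakest precondition is store(data, e + 3, s + 5)[val - 7] ≠ -2.
Check whether store(data, e + 3, s + 5)[-4] ≠ -2 ∧ val = 3 implies it.
Every state satisfying the precondition satisfies the weakest precondition: the implication holds.
Answer: valid


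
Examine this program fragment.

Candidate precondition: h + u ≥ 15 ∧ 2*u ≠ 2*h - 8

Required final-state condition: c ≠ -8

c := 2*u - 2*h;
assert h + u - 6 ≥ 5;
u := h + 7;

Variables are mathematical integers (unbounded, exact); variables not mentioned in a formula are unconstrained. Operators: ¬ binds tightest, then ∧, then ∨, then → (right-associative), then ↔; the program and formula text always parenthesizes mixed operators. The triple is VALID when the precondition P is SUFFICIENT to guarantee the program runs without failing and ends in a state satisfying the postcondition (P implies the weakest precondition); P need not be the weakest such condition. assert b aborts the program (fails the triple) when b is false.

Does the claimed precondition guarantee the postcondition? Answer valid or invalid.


Working backward. After the program, c ≠ -8 must hold.
Before u := h + 7: c ≠ -8
Before assert h + u - 6 ≥ 5: h + u ≥ 11 ∧ c ≠ -8
Before c := 2*u - 2*h: h + u ≥ 11 ∧ 2*u ≠ 2*h - 8
The weakest precondition is h + u ≥ 11 ∧ 2*u ≠ 2*h - 8.
Check whether h + u ≥ 15 ∧ 2*u ≠ 2*h - 8 implies it.
Every state satisfying the precondition satisfies the weakest precondition: the implication holds.
Answer: valid


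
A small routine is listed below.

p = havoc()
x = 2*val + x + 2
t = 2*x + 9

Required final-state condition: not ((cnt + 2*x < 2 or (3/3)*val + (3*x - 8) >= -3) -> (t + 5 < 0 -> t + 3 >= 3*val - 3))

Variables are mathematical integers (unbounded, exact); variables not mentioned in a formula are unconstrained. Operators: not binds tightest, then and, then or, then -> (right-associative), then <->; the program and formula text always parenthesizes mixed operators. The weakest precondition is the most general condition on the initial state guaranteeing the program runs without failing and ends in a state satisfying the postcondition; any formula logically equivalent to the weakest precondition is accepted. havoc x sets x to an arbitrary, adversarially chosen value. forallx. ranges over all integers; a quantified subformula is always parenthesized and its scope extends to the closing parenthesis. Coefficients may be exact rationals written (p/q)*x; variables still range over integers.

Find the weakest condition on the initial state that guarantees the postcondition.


Working backward. After the program, the postcondition not ((cnt + 2*x < 2 or (3/3)*val + (3*x - 8) >= -3) -> (t + 5 < 0 -> t + 3 >= 3*val - 3)) must hold; in canonical form it is not ((cnt + 2*x < 2 or val + 3*x >= 5) -> (t < -5 -> t >= 3*val - 6)).
Before t := 2*x + 9: not ((cnt + 2*x < 2 or val + 3*x >= 5) -> (2*x < -14 -> 2*x >= 3*val - 15))
Before x := 2*val + x + 2: not ((cnt + 4*val + 2*x < -2 or 7*val + 3*x >= -1) -> (4*val + 2*x < -18 -> val + 2*x >= -19))
Before havoc p: not ((cnt + 4*val + 2*x < -2 or 7*val + 3*x >= -1) -> (4*val + 2*x < -18 -> val + 2*x >= -19))
Answer: WP = not ((cnt + 4*val + 2*x < -2 or 7*val + 3*x >= -1) -> (4*val + 2*x < -18 -> val + 2*x >= -19))


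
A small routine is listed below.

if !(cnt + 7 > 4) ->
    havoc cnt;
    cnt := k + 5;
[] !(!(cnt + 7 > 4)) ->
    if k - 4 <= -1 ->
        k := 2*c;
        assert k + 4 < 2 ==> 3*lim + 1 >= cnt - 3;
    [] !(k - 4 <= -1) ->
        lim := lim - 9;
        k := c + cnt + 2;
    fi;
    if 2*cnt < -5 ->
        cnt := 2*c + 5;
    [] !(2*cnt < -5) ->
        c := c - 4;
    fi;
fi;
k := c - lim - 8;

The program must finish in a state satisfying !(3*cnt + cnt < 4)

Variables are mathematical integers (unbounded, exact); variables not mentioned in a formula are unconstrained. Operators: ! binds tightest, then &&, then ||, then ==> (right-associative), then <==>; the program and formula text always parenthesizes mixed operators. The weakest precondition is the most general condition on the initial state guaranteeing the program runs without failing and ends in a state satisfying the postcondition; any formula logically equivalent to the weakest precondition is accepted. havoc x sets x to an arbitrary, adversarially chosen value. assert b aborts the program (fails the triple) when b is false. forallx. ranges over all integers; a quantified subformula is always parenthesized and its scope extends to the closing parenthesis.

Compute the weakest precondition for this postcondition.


Working backward. After the program, the postcondition !(3*cnt + cnt < 4) must hold; in canonical form it is !(4*cnt < 4).
Before k := c - lim - 8: !(4*cnt < 4)
Then branch requires !(4*k < -16); else branch requires (k <= 3 ==> ((2*c < -2 ==> 3*lim >= cnt - 4) && (2*cnt < -5 ==> (!(8*c < -16))) && ((!(2*cnt < -5)) ==> (!(4*cnt < 4))))) && ((!(k <= 3)) ==> ((2*cnt < -5 ==> (!(8*c < -16))) && ((!(2*cnt < -5)) ==> (!(4*cnt < 4))))).
Before the if: ((!(cnt > -3)) ==> (!(4*k < -16))) && (cnt > -3 ==> ((k <= 3 ==> ((2*c < -2 ==> 3*lim >= cnt - 4) && (2*cnt < -5 ==> (!(8*c < -16))) && ((!(2*cnt < -5)) ==> (!(4*cnt < 4))))) && ((!(k <= 3)) ==> ((2*cnt < -5 ==> (!(8*c < -16))) && ((!(2*cnt < -5)) ==> (!(4*cnt < 4)))))))
Answer: WP = ((!(cnt > -3)) ==> (!(4*k < -16))) && (cnt > -3 ==> ((k <= 3 ==> ((2*c < -2 ==> 3*lim >= cnt - 4) && (2*cnt < -5 ==> (!(8*c < -16))) && ((!(2*cnt < -5)) ==> (!(4*cnt < 4))))) && ((!(k <= 3)) ==> ((2*cnt < -5 ==> (!(8*c < -16))) && ((!(2*cnt < -5)) ==> (!(4*cnt < 4)))))))


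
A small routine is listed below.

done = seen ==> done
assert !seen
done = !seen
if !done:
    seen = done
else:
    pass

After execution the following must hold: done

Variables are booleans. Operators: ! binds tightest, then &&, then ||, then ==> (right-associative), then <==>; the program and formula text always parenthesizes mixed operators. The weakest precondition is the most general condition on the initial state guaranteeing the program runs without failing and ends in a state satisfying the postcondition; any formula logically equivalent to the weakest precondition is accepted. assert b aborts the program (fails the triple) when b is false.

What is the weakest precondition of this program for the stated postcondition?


Working backward. After the program, done must hold.
Then branch requires done; else branch requires done.
Before the if: (!done) ==> done
Before done := !seen: seen ==> (!seen)
Before assert !seen: (!seen) && (seen ==> (!seen))
Before done := seen ==> done: (!seen) && (seen ==> (!seen))
Answer: WP = (!seen) && (seen ==> (!seen))


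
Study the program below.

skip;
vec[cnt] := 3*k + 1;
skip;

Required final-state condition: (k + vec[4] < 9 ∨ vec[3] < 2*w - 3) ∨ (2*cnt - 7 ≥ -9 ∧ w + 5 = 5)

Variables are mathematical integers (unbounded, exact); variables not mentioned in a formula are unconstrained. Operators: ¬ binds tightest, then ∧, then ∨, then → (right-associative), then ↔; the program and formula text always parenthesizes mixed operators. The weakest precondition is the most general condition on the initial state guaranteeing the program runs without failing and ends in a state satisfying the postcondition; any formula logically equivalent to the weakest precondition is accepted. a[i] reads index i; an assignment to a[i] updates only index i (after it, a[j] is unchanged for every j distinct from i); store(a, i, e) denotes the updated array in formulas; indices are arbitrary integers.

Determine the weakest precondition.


Working backward. After the program, the postcondition (k + vec[4] < 9 ∨ vec[3] < 2*w - 3) ∨ (2*cnt - 7 ≥ -9 ∧ w + 5 = 5) must hold; in canonical form it is vec[4] + k < 9 ∨ vec[3] < 2*w - 3 ∨ (2*cnt ≥ -2 ∧ w = 0).
Before skip: vec[4] + k < 9 ∨ vec[3] < 2*w - 3 ∨ (2*cnt ≥ -2 ∧ w = 0)
Before vec[cnt] := 3*k + 1: store(vec, cnt, 3*k + 1)[4] + k < 9 ∨ store(vec, cnt, 3*k + 1)[3] < 2*w - 3 ∨ (2*cnt ≥ -2 ∧ w = 0)
Before skip: store(vec, cnt, 3*k + 1)[4] + k < 9 ∨ store(vec, cnt, 3*k + 1)[3] < 2*w - 3 ∨ (2*cnt ≥ -2 ∧ w = 0)
Answer: WP = store(vec, cnt, 3*k + 1)[4] + k < 9 ∨ store(vec, cnt, 3*k + 1)[3] < 2*w - 3 ∨ (2*cnt ≥ -2 ∧ w = 0)


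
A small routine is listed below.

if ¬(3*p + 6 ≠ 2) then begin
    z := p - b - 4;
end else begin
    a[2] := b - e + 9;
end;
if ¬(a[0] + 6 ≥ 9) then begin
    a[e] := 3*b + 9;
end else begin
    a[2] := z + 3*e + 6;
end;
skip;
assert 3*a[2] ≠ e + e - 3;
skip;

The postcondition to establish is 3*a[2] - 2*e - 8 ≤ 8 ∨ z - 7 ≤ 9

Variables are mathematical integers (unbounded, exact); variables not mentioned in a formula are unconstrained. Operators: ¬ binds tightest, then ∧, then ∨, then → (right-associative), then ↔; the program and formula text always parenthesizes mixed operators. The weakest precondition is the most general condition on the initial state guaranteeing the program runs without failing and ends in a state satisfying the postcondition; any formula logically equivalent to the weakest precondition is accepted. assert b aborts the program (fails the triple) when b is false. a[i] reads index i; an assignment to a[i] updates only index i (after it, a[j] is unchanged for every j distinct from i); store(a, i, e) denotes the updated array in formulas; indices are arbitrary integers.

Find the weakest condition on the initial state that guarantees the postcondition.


Working backward. After the program, the postcondition 3*a[2] - 2*e - 8 ≤ 8 ∨ z - 7 ≤ 9 must hold; in canonical form it is 3*a[2] ≤ 2*e + 16 ∨ z ≤ 16.
Before skip: 3*a[2] ≤ 2*e + 16 ∨ z ≤ 16
Before assert 3*a[2] ≠ e + e - 3: 3*a[2] ≠ 2*e - 3 ∧ (3*a[2] ≤ 2*e + 16 ∨ z ≤ 16)
Before skip: 3*a[2] ≠ 2*e - 3 ∧ (3*a[2] ≤ 2*e + 16 ∨ z ≤ 16)
Then branch requires 3*store(a, e, 3*b + 9)[2] ≠ 2*e - 3 ∧ (3*store(a, e, 3*b + 9)[2] ≤ 2*e + 16 ∨ z ≤ 16); else branch requires 7*e + 3*z ≠ -21 ∧ (7*e + 3*z ≤ -2 ∨ z ≤ 16).
Before the if: ((¬(a[0] ≥ 3)) → (3*store(a, e, 3*b + 9)[2] ≠ 2*e - 3 ∧ (3*store(a, e, 3*b + 9)[2] ≤ 2*e + 16 ∨ z ≤ 16))) ∧ (a[0] ≥ 3 → (7*e + 3*z ≠ -21 ∧ (7*e + 3*z ≤ -2 ∨ z ≤ 16)))
Then branch requires ((¬(a[0] ≥ 3)) → (3*store(a, e, 3*b + 9)[2] ≠ 2*e - 3 ∧ (3*store(a, e, 3*b + 9)[2] ≤ 2*e + 16 ∨ p ≤ b + 20))) ∧ (a[0] ≥ 3 → (7*e + 3*p ≠ 3*b - 9 ∧ (7*e + 3*p ≤ 3*b + 10 ∨ p ≤ b + 20))); else branch requires ((¬(a[0] ≥ 3)) → (3*store(store(a, 2, b - e + 9), e, 3*b + 9)[2] ≠ 2*e - 3 ∧ (3*store(store(a, 2, b - e + 9), e, 3*b + 9)[2] ≤ 2*e + 16 ∨ z ≤ 16))) ∧ (a[0] ≥ 3 → (7*e + 3*z ≠ -21 ∧ (7*e + 3*z ≤ -2 ∨ z ≤ 16))).
Before the if: ((¬(3*p ≠ -4)) → (((¬(a[0] ≥ 3)) → (3*store(a, e, 3*b + 9)[2] ≠ 2*e - 3 ∧ (3*store(a, e, 3*b + 9)[2] ≤ 2*e + 16 ∨ p ≤ b + 20))) ∧ (a[0] ≥ 3 → (7*e + 3*p ≠ 3*b - 9 ∧ (7*e + 3*p ≤ 3*b + 10 ∨ p ≤ b + 20))))) ∧ (3*p ≠ -4 → (((¬(a[0] ≥ 3)) → (3*store(store(a, 2, b - e + 9), e, 3*b + 9)[2] ≠ 2*e - 3 ∧ (3*store(store(a, 2, b - e + 9), e, 3*b + 9)[2] ≤ 2*e + 16 ∨ z ≤ 16))) ∧ (a[0] ≥ 3 → (7*e + 3*z ≠ -21 ∧ (7*e + 3*z ≤ -2 ∨ z ≤ 16)))))
Answer: WP = ((¬(3*p ≠ -4)) → (((¬(a[0] ≥ 3)) → (3*store(a, e, 3*b + 9)[2] ≠ 2*e - 3 ∧ (3*store(a, e, 3*b + 9)[2] ≤ 2*e + 16 ∨ p ≤ b + 20))) ∧ (a[0] ≥ 3 → (7*e + 3*p ≠ 3*b - 9 ∧ (7*e + 3*p ≤ 3*b + 10 ∨ p ≤ b + 20))))) ∧ (3*p ≠ -4 → (((¬(a[0] ≥ 3)) → (3*store(store(a, 2, b - e + 9), e, 3*b + 9)[2] ≠ 2*e - 3 ∧ (3*store(store(a, 2, b - e + 9), e, 3*b + 9)[2] ≤ 2*e + 16 ∨ z ≤ 16))) ∧ (a[0] ≥ 3 → (7*e + 3*z ≠ -21 ∧ (7*e + 3*z ≤ -2 ∨ z ≤ 16)))))
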